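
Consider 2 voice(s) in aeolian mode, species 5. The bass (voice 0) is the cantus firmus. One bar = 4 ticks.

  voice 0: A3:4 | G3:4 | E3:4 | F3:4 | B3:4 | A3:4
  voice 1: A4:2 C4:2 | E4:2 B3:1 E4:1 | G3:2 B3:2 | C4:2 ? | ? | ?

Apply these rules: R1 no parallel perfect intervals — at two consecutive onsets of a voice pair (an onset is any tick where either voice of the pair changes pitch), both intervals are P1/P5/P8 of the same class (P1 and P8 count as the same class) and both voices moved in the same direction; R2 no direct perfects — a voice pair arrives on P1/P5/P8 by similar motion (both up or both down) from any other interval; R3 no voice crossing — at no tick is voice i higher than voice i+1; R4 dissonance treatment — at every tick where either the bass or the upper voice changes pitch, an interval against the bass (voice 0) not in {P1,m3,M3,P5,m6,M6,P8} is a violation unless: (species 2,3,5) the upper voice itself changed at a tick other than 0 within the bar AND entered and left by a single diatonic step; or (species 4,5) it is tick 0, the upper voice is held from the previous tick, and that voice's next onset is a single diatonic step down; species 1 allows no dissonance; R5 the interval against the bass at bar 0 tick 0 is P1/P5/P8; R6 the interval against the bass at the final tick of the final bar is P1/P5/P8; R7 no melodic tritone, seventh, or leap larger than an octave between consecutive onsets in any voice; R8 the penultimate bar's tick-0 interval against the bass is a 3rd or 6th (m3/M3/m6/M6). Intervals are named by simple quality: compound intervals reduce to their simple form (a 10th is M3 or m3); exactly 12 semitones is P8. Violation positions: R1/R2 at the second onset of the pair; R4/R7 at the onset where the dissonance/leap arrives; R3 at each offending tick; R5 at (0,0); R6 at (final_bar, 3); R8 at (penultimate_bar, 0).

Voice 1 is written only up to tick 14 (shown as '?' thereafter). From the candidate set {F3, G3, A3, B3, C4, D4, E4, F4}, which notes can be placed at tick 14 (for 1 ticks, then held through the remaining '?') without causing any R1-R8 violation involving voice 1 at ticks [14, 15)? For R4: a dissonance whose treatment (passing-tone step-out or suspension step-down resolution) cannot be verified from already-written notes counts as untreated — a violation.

F3: legal
G3: violates R4
A3: legal
B3: violates R4
C4: legal
D4: legal
E4: violates R4
F4: legal

{A3, C4, D4, F3, F4}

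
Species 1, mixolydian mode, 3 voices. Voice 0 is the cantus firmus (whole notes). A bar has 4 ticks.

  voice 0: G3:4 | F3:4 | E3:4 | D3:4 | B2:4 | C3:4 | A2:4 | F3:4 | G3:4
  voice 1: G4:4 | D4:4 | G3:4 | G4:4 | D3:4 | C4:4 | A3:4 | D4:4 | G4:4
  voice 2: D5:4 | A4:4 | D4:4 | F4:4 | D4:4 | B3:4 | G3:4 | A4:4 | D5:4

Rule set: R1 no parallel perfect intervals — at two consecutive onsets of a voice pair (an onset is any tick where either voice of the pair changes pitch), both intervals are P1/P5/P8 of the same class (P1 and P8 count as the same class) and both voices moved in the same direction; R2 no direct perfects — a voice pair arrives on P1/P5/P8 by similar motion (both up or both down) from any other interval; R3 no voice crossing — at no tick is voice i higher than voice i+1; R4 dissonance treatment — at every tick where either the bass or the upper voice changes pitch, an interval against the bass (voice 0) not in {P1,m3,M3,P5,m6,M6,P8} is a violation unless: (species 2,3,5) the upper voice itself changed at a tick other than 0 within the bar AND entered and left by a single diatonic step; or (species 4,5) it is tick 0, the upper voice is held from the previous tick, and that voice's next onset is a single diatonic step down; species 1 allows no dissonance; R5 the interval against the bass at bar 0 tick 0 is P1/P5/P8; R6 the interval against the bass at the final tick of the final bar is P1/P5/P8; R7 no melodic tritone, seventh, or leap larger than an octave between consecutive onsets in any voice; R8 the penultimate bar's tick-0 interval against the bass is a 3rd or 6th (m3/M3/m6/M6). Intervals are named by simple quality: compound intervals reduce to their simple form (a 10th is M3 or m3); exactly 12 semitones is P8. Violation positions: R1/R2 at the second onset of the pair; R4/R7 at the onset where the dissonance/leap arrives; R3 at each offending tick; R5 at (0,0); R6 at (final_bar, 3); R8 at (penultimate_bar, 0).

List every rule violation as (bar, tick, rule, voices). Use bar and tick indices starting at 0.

bar 0: v0=G3 v1=G4 v2=D5 downbeat P5
bar 1: v0=F3 v1=D4 v2=A4 downbeat M3
bar 2: v0=E3 v1=G3 v2=D4 downbeat m7
bar 3: v0=D3 v1=G4 v2=F4 downbeat m3
bar 4: v0=B2 v1=D3 v2=D4 downbeat m3
bar 5: v0=C3 v1=C4 v2=B3 downbeat M7
bar 6: v0=A2 v1=A3 v2=G3 downbeat m7
bar 7: v0=F3 v1=D4 v2=A4 downbeat M3
bar 8: v0=G3 v1=G4 v2=D5 downbeat P5
  -> R1 @ bar 1 tick 0 v(1, 2): G4/D5 P5 -> D4/A4 P5 similar
  -> R1 @ bar 2 tick 0 v(1, 2): D4/A4 P5 -> G3/D4 P5 similar
  -> R4 @ bar 2 tick 0 v(0, 2): E3/D4 m7 untreated
  -> R3 @ bar 3 tick 0 v(1, 2): G4 above F4
  -> R4 @ bar 3 tick 0 v(0, 1): D3/G4 P4 untreated
  -> R3 @ bar 3 tick 1 v(1, 2): G4 above F4
  -> R3 @ bar 3 tick 2 v(1, 2): G4 above F4
  -> R3 @ bar 3 tick 3 v(1, 2): G4 above F4
  -> R2 @ bar 4 tick 0 v(1, 2): G4/F4 M2 -> D3/D4 P8 similar
  -> R7 @ bar 4 tick 0 v(1,): G4->D3 leap 17st
  -> R2 @ bar 5 tick 0 v(0, 1): B2/D3 m3 -> C3/C4 P8 similar
  -> R3 @ bar 5 tick 0 v(1, 2): C4 above B3
  -> R4 @ bar 5 tick 0 v(0, 2): C3/B3 M7 untreated
  -> R7 @ bar 5 tick 0 v(1,): D3->C4 leap 10st
  -> R3 @ bar 5 tick 1 v(1, 2): C4 above B3
  -> R3 @ bar 5 tick 2 v(1, 2): C4 above B3
  -> R3 @ bar 5 tick 3 v(1, 2): C4 above B3
  -> R1 @ bar 6 tick 0 v(0, 1): C3/C4 P8 -> A2/A3 P8 similar
  -> R3 @ bar 6 tick 0 v(1, 2): A3 above G3
  -> R4 @ bar 6 tick 0 v(0, 2): A2/G3 m7 untreated
  -> R3 @ bar 6 tick 1 v(1, 2): A3 above G3
  -> R3 @ bar 6 tick 2 v(1, 2): A3 above G3
  -> R3 @ bar 6 tick 3 v(1, 2): A3 above G3
  -> R2 @ bar 7 tick 0 v(1, 2): A3/G3 M2 -> D4/A4 P5 similar
  -> R7 @ bar 7 tick 0 v(2,): G3->A4 leap 14st
  -> R1 @ bar 8 tick 0 v(1, 2): D4/A4 P5 -> G4/D5 P5 similar
  -> R2 @ bar 8 tick 0 v(0, 1): F3/D4 M6 -> G3/G4 P8 similar
  -> R2 @ bar 8 tick 0 v(0, 2): F3/A4 M3 -> G3/D5 P5 similar

(1, 0, R1, (1, 2))
(2, 0, R1, (1, 2))
(2, 0, R4, (0, 2))
(3, 0, R3, (1, 2))
(3, 0, R4, (0, 1))
(3, 1, R3, (1, 2))
(3, 2, R3, (1, 2))
(3, 3, R3, (1, 2))
(4, 0, R2, (1, 2))
(4, 0, R7, (1,))
(5, 0, R2, (0, 1))
(5, 0, R3, (1, 2))
(5, 0, R4, (0, 2))
(5, 0, R7, (1,))
(5, 1, R3, (1, 2))
(5, 2, R3, (1, 2))
(5, 3, R3, (1, 2))
(6, 0, R1, (0, 1))
(6, 0, R3, (1, 2))
(6, 0, R4, (0, 2))
(6, 1, R3, (1, 2))
(6, 2, R3, (1, 2))
(6, 3, R3, (1, 2))
(7, 0, R2, (1, 2))
(7, 0, R7, (2,))
(8, 0, R1, (1, 2))
(8, 0, R2, (0, 1))
(8, 0, R2, (0, 2))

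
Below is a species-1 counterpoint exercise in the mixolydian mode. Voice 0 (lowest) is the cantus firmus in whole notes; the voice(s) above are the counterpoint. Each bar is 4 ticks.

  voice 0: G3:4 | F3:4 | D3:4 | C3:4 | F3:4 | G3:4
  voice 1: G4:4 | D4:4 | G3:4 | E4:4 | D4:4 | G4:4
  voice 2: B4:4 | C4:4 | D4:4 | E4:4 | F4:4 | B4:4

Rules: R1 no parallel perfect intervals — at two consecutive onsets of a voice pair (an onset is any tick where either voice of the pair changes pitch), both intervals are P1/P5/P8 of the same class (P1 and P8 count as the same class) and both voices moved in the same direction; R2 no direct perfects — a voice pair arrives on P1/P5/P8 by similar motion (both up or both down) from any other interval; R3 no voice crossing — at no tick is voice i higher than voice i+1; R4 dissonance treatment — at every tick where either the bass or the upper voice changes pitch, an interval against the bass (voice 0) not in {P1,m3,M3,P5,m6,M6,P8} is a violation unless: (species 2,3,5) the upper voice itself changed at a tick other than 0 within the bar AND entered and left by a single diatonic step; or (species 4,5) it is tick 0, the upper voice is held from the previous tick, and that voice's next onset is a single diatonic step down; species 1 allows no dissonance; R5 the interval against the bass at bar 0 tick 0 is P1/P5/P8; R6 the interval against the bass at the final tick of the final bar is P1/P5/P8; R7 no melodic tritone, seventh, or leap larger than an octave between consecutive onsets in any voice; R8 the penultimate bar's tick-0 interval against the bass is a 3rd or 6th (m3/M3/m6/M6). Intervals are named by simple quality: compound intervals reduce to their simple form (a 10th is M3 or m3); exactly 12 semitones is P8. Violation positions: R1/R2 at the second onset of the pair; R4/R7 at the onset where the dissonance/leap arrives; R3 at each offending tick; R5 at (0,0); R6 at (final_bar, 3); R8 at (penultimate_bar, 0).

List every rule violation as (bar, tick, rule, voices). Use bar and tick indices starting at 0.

(0, 0, R5, (0, 2))
(1, 0, R2, (0, 2))
(1, 0, R3, (1, 2))
(1, 0, R7, (2,))
(1, 1, R3, (1, 2))
(1, 2, R3, (1, 2))
(1, 3, R3, (1, 2))
(2, 0, R4, (0, 1))
(3, 0, R2, (1, 2))
(4, 0, R2, (0, 2))
(4, 0, R8, (0, 2))
(5, 0, R2, (0, 1))
(5, 0, R7, (2,))
(5, 3, R6, (0, 2))

bar 0: v0=G3 v1=G4 v2=B4 downbeat M3
bar 1: v0=F3 v1=D4 v2=C4 downbeat P5
bar 2: v0=D3 v1=G3 v2=D4 downbeat P8
bar 3: v0=C3 v1=E4 v2=E4 downbeat M3
bar 4: v0=F3 v1=D4 v2=F4 downbeat P8
bar 5: v0=G3 v1=G4 v2=B4 downbeat M3
  -> R5 @ bar 0 tick 0 v(0, 2): opens on M3
  -> R2 @ bar 1 tick 0 v(0, 2): G3/B4 M3 -> F3/C4 P5 similar
  -> R3 @ bar 1 tick 0 v(1, 2): D4 above C4
  -> R7 @ bar 1 tick 0 v(2,): B4->C4 leap 11st
  -> R3 @ bar 1 tick 1 v(1, 2): D4 above C4
  -> R3 @ bar 1 tick 2 v(1, 2): D4 above C4
  -> R3 @ bar 1 tick 3 v(1, 2): D4 above C4
  -> R4 @ bar 2 tick 0 v(0, 1): D3/G3 P4 untreated
  -> R2 @ bar 3 tick 0 v(1, 2): G3/D4 P5 -> E4/E4 P1 similar
  -> R2 @ bar 4 tick 0 v(0, 2): C3/E4 M3 -> F3/F4 P8 similar
  -> R8 @ bar 4 tick 0 v(0, 2): penult P8 not 3rd/6th
  -> R2 @ bar 5 tick 0 v(0, 1): F3/D4 M6 -> G3/G4 P8 similar
  -> R7 @ bar 5 tick 0 v(2,): F4->B4 leap 6st
  -> R6 @ bar 5 tick 3 v(0, 2): closes on M3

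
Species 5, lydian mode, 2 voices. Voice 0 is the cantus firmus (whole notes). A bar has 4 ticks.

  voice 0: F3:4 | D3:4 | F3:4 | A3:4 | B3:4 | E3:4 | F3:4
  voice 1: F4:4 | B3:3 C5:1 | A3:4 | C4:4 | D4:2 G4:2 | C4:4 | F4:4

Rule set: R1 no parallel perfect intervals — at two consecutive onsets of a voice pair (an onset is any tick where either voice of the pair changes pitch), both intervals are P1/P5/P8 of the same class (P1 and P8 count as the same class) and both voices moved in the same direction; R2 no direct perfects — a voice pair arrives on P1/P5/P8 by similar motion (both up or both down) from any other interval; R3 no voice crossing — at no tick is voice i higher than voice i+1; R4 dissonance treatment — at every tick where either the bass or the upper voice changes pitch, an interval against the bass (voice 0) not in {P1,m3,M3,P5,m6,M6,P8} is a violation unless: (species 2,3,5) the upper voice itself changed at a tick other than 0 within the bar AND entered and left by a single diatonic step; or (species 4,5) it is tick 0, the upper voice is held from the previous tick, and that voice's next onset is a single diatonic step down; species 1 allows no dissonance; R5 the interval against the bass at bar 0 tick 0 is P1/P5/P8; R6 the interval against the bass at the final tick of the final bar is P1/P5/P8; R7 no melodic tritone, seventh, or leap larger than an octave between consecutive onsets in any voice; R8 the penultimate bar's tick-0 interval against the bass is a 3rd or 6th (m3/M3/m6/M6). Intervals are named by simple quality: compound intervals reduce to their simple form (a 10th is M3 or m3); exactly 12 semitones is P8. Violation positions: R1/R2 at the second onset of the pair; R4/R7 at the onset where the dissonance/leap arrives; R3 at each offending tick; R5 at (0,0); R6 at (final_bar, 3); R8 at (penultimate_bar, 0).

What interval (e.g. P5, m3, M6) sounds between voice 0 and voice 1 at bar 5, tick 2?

voice 0=E3 voice 1=C4 -> m6

m6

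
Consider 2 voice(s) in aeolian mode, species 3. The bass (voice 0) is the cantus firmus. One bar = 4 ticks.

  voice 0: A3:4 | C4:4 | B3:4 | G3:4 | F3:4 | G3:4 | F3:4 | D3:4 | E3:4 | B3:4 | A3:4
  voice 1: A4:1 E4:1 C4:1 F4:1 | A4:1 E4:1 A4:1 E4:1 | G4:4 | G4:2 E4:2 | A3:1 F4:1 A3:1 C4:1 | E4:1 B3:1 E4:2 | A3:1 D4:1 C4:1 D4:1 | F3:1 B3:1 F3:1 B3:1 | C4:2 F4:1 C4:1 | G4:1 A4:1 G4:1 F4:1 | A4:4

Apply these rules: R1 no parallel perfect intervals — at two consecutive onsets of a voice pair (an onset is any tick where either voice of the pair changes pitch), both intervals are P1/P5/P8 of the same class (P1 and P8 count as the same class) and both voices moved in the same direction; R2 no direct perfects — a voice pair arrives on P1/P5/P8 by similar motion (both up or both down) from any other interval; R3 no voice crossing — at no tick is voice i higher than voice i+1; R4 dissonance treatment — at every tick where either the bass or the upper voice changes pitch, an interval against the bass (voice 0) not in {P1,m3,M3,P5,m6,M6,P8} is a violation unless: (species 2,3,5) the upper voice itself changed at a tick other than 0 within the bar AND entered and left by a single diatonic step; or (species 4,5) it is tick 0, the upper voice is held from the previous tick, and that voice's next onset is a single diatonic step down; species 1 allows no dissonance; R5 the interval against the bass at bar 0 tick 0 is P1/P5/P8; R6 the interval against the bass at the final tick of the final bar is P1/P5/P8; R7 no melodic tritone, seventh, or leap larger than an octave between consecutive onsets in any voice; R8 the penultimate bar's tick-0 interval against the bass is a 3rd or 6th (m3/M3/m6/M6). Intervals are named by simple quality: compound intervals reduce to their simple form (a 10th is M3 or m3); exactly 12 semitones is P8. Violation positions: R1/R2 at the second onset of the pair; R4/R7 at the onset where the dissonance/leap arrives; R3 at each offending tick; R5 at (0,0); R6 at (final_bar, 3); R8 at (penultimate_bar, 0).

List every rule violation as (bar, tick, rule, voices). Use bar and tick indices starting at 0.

bar 0: v0=A3 v1=A4 downbeat P8
bar 1: v0=C4 v1=A4 downbeat M6
bar 2: v0=B3 v1=G4 downbeat m6
bar 3: v0=G3 v1=G4 downbeat P8
bar 4: v0=F3 v1=A3 downbeat M3
bar 5: v0=G3 v1=E4 downbeat M6
bar 6: v0=F3 v1=A3 downbeat M3
bar 7: v0=D3 v1=F3 downbeat m3
bar 8: v0=E3 v1=C4 downbeat m6
bar 9: v0=B3 v1=G4 downbeat m6
bar 10: v0=A3 v1=A4 downbeat P8
  -> R7 @ bar 7 tick 1 v(1,): F3->B3 leap 6st
  -> R7 @ bar 7 tick 2 v(1,): B3->F3 leap 6st
  -> R7 @ bar 7 tick 3 v(1,): F3->B3 leap 6st
  -> R4 @ bar 8 tick 2 v(0, 1): E3/F4 m2 untreated
  -> R4 @ bar 9 tick 3 v(0, 1): B3/F4 TT untreated

(7, 1, R7, (1,))
(7, 2, R7, (1,))
(7, 3, R7, (1,))
(8, 2, R4, (0, 1))
(9, 3, R4, (0, 1))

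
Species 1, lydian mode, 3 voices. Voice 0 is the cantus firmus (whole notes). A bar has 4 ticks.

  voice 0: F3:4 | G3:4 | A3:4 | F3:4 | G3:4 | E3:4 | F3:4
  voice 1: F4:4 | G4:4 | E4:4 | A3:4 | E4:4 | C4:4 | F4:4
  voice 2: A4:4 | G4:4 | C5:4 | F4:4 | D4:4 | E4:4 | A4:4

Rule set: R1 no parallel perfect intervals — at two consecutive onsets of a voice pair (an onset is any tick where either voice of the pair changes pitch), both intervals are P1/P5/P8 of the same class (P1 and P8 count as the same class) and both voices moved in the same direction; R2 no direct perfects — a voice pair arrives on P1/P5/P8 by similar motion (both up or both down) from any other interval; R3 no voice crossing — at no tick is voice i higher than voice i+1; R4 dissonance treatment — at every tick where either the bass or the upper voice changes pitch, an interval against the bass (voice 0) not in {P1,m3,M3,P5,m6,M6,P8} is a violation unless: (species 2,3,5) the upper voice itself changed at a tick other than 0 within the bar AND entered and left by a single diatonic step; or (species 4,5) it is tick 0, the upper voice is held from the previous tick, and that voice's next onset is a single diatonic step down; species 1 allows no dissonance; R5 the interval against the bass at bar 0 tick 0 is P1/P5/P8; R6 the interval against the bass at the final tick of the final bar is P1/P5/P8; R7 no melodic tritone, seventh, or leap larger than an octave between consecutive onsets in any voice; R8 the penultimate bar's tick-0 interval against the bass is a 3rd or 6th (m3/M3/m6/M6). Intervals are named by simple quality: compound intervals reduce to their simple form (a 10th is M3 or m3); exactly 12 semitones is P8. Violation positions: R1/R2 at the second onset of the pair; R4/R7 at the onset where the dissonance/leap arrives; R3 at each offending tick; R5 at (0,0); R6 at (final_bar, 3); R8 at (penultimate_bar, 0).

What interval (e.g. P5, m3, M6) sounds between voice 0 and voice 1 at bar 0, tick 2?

P8

voice 0=F3 voice 1=F4 -> P8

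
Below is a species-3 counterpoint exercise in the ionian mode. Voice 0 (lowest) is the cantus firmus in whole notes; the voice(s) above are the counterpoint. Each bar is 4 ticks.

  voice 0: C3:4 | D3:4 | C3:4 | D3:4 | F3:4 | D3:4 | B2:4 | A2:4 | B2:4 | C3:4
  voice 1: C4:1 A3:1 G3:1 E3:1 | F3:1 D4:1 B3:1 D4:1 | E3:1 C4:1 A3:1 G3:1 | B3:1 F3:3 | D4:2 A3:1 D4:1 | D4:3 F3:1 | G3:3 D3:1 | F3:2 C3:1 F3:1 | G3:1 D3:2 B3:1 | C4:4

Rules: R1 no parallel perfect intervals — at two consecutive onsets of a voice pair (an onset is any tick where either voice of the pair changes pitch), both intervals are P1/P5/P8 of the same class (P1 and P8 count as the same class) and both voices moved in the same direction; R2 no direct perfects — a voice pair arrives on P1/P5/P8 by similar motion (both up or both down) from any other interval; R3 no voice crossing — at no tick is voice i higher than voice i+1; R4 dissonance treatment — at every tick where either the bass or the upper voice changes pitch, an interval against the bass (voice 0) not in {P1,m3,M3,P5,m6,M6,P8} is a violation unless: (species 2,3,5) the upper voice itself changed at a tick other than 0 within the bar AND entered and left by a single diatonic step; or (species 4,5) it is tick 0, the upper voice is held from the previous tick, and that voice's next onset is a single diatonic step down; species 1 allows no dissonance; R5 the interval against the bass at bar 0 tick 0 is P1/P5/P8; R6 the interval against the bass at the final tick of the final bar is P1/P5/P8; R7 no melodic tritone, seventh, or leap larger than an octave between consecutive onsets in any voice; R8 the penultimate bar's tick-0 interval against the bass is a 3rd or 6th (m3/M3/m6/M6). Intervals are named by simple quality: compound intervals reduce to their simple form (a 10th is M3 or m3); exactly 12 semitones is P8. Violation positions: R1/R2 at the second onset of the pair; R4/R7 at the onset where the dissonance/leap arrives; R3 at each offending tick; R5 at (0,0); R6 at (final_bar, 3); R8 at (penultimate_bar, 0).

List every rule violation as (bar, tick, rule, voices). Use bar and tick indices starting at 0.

(2, 0, R7, (1,))
(3, 1, R7, (1,))
(9, 0, R1, (0, 1))

bar 0: v0=C3 v1=C4 downbeat P8
bar 1: v0=D3 v1=F3 downbeat m3
bar 2: v0=C3 v1=E3 downbeat M3
bar 3: v0=D3 v1=B3 downbeat M6
bar 4: v0=F3 v1=D4 downbeat M6
bar 5: v0=D3 v1=D4 downbeat P8
bar 6: v0=B2 v1=G3 downbeat m6
bar 7: v0=A2 v1=F3 downbeat m6
bar 8: v0=B2 v1=G3 downbeat m6
bar 9: v0=C3 v1=C4 downbeat P8
  -> R7 @ bar 2 tick 0 v(1,): D4->E3 leap 10st
  -> R7 @ bar 3 tick 1 v(1,): B3->F3 leap 6st
  -> R1 @ bar 9 tick 0 v(0, 1): B2/B3 P8 -> C3/C4 P8 similar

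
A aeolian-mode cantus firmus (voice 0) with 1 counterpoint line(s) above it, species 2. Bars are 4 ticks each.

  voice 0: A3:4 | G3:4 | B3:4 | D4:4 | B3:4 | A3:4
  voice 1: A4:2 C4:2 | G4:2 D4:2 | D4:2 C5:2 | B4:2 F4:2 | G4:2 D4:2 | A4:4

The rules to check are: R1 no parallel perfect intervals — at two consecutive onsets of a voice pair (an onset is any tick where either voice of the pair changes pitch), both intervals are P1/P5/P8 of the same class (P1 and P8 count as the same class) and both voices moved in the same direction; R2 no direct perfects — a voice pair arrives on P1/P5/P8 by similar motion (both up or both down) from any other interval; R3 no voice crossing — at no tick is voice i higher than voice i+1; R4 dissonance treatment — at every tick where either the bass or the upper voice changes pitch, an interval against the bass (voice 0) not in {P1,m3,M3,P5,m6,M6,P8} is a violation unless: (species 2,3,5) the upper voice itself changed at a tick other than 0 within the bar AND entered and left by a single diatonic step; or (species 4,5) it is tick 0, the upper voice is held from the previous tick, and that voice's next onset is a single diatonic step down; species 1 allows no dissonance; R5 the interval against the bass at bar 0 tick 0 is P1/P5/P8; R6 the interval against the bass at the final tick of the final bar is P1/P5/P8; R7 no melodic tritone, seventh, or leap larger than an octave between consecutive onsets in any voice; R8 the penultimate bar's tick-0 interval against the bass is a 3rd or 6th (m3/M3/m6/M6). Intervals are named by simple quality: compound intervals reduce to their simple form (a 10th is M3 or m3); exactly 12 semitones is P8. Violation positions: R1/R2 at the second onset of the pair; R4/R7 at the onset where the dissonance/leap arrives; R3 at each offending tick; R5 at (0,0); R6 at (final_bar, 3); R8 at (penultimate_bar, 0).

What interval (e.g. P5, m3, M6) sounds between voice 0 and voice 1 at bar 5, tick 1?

P8

voice 0=A3 voice 1=A4 -> P8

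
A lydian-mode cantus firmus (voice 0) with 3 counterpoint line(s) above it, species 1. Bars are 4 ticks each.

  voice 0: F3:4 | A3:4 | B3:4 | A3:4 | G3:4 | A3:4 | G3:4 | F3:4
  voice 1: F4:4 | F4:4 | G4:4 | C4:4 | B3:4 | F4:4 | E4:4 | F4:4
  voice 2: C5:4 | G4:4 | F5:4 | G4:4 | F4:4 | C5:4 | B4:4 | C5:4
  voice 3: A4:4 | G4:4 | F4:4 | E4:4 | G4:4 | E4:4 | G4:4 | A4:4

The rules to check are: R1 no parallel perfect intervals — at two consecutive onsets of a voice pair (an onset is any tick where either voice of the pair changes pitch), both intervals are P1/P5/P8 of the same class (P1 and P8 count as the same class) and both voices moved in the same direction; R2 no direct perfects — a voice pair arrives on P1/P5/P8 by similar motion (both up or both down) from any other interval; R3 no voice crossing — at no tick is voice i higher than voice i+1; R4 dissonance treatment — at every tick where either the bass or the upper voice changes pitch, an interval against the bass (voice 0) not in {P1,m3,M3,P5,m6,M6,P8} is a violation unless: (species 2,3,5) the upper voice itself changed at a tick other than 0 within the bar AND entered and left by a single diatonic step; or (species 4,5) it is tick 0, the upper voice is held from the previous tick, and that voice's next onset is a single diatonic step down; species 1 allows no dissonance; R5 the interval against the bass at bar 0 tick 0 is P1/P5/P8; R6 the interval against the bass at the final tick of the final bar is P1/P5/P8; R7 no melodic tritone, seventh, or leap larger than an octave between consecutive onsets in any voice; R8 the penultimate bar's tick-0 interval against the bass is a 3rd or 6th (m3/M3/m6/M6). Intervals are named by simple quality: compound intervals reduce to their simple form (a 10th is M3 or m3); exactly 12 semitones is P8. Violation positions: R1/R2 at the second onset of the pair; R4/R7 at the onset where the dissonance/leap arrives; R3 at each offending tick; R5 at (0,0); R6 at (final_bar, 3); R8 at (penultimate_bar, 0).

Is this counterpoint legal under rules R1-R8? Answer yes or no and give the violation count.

No (42 violations)

bar 0: v0=F3 v1=F4 v2=C5 v3=A4 (M3)
bar 1: v0=A3 v1=F4 v2=G4 v3=G4 (m7)
bar 2: v0=B3 v1=G4 v2=F5 v3=F4 (TT)
bar 3: v0=A3 v1=C4 v2=G4 v3=E4 (P5)
bar 4: v0=G3 v1=B3 v2=F4 v3=G4 (P8)
bar 5: v0=A3 v1=F4 v2=C5 v3=E4 (P5)
bar 6: v0=G3 v1=E4 v2=B4 v3=G4 (P8)
bar 7: v0=F3 v1=F4 v2=C5 v3=A4 (M3)
  R3 @ bar0.0: C5 above A4
  R5 @ bar0.0: opens on M3
  R3 @ bar0.1: C5 above A4
  R3 @ bar0.2: C5 above A4
  R3 @ bar0.3: C5 above A4
  R2 @ bar1.0: C5/A4 m3 -> G4/G4 P1 similar
  R4 @ bar1.0: A3/G4 m7 untreated
  R4 @ bar1.0: A3/G4 m7 untreated
  R3 @ bar2.0: F5 above F4
  R4 @ bar2.0: B3/F5 TT untreated
  R4 @ bar2.0: B3/F4 TT untreated
  R7 @ bar2.0: G4->F5 leap 10st
  R3 @ bar2.1: F5 above F4
  R3 @ bar2.2: F5 above F4
  R3 @ bar2.3: F5 above F4
  R2 @ bar3.0: B3/F4 TT -> A3/E4 P5 similar
  R2 @ bar3.0: G4/F5 m7 -> C4/G4 P5 similar
  R3 @ bar3.0: G4 above E4
  R4 @ bar3.0: A3/G4 m7 untreated
  R7 @ bar3.0: F5->G4 leap 10st
  R3 @ bar3.1: G4 above E4
  R3 @ bar3.2: G4 above E4
  R3 @ bar3.3: G4 above E4
  R4 @ bar4.0: G3/F4 m7 untreated
  R2 @ bar5.0: B3/F4 TT -> F4/C5 P5 similar
  R3 @ bar5.0: C5 above E4
  R7 @ bar5.0: B3->F4 leap 6st
  R3 @ bar5.1: C5 above E4
  R3 @ bar5.2: C5 above E4
  R3 @ bar5.3: C5 above E4
  R1 @ bar6.0: F4/C5 P5 -> E4/B4 P5 similar
  R3 @ bar6.0: B4 above G4
  R8 @ bar6.0: penult P8 not 3rd/6th
  R3 @ bar6.1: B4 above G4
  R3 @ bar6.2: B4 above G4
  R3 @ bar6.3: B4 above G4
  R1 @ bar7.0: E4/B4 P5 -> F4/C5 P5 similar
  R3 @ bar7.0: C5 above A4
  R3 @ bar7.1: C5 above A4
  R3 @ bar7.2: C5 above A4
  R3 @ bar7.3: C5 above A4
  R6 @ bar7.3: closes on M3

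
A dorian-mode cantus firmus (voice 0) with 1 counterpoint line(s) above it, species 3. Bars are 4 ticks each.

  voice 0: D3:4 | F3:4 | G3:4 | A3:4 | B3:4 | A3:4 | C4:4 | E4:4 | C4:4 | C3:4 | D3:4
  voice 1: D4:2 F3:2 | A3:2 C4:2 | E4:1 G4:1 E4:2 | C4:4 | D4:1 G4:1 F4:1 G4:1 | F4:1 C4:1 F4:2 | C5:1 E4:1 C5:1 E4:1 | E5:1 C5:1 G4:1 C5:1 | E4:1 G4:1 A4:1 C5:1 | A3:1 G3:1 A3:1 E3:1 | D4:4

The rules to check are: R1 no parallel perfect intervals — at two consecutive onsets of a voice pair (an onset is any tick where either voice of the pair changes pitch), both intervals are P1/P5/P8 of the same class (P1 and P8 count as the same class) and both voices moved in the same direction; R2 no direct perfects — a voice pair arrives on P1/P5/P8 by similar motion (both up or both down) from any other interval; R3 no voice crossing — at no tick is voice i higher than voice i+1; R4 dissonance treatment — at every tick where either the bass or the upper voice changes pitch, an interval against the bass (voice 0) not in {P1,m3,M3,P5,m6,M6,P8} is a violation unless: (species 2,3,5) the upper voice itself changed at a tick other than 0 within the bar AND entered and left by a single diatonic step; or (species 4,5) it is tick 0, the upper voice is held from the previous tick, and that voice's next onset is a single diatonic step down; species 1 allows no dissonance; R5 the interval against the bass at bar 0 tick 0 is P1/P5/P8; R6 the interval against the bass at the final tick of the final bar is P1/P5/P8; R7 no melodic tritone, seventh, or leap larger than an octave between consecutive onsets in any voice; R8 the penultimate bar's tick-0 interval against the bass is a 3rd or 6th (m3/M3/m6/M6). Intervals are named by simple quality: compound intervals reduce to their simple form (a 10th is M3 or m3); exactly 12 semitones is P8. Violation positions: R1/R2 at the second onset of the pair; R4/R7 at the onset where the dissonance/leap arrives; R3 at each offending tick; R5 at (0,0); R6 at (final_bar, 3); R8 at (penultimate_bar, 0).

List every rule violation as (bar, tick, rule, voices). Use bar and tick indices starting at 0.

(6, 0, R2, (0, 1))
(7, 0, R2, (0, 1))
(9, 0, R7, (1,))
(10, 0, R2, (0, 1))
(10, 0, R7, (1,))

bar 0: v0=D3 v1=D4 downbeat P8
bar 1: v0=F3 v1=A3 downbeat M3
bar 2: v0=G3 v1=E4 downbeat M6
bar 3: v0=A3 v1=C4 downbeat m3
bar 4: v0=B3 v1=D4 downbeat m3
bar 5: v0=A3 v1=F4 downbeat m6
bar 6: v0=C4 v1=C5 downbeat P8
bar 7: v0=E4 v1=E5 downbeat P8
bar 8: v0=C4 v1=E4 downbeat M3
bar 9: v0=C3 v1=A3 downbeat M6
bar 10: v0=D3 v1=D4 downbeat P8
  -> R2 @ bar 6 tick 0 v(0, 1): A3/F4 m6 -> C4/C5 P8 similar
  -> R2 @ bar 7 tick 0 v(0, 1): C4/E4 M3 -> E4/E5 P8 similar
  -> R7 @ bar 9 tick 0 v(1,): C5->A3 leap 15st
  -> R2 @ bar 10 tick 0 v(0, 1): C3/E3 M3 -> D3/D4 P8 similar
  -> R7 @ bar 10 tick 0 v(1,): E3->D4 leap 10st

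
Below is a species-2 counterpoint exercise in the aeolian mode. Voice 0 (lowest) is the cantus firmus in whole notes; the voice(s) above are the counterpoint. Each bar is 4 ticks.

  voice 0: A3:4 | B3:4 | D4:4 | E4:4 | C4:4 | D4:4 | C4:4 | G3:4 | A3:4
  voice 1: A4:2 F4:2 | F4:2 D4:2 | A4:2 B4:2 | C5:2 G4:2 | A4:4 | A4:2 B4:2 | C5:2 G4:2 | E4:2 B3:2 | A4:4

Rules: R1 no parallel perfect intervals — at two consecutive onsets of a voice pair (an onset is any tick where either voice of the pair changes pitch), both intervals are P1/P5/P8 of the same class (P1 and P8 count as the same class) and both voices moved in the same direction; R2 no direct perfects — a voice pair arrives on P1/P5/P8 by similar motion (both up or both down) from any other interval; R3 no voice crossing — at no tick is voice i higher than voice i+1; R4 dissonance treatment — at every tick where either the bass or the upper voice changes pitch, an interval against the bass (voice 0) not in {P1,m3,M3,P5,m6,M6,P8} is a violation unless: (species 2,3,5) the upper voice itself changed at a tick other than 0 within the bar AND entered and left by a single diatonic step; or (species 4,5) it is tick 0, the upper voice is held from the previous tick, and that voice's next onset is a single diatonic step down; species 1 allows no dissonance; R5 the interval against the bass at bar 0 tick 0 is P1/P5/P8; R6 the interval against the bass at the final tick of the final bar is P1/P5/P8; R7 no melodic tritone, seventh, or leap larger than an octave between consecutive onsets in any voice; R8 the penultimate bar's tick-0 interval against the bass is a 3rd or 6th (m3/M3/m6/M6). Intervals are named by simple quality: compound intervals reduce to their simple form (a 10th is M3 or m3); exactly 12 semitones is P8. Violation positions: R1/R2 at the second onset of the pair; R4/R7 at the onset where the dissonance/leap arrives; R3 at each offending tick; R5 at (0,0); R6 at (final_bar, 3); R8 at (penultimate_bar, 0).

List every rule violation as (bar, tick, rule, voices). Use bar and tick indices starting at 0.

(1, 0, R4, (0, 1))
(2, 0, R2, (0, 1))
(8, 0, R2, (0, 1))
(8, 0, R7, (1,))

bar 0: v0=A3 v1=A4 downbeat P8
bar 1: v0=B3 v1=F4 downbeat TT
bar 2: v0=D4 v1=A4 downbeat P5
bar 3: v0=E4 v1=C5 downbeat m6
bar 4: v0=C4 v1=A4 downbeat M6
bar 5: v0=D4 v1=A4 downbeat P5
bar 6: v0=C4 v1=C5 downbeat P8
bar 7: v0=G3 v1=E4 downbeat M6
bar 8: v0=A3 v1=A4 downbeat P8
  -> R4 @ bar 1 tick 0 v(0, 1): B3/F4 TT untreated
  -> R2 @ bar 2 tick 0 v(0, 1): B3/D4 m3 -> D4/A4 P5 similar
  -> R2 @ bar 8 tick 0 v(0, 1): G3/B3 M3 -> A3/A4 P8 similar
  -> R7 @ bar 8 tick 0 v(1,): B3->A4 leap 10st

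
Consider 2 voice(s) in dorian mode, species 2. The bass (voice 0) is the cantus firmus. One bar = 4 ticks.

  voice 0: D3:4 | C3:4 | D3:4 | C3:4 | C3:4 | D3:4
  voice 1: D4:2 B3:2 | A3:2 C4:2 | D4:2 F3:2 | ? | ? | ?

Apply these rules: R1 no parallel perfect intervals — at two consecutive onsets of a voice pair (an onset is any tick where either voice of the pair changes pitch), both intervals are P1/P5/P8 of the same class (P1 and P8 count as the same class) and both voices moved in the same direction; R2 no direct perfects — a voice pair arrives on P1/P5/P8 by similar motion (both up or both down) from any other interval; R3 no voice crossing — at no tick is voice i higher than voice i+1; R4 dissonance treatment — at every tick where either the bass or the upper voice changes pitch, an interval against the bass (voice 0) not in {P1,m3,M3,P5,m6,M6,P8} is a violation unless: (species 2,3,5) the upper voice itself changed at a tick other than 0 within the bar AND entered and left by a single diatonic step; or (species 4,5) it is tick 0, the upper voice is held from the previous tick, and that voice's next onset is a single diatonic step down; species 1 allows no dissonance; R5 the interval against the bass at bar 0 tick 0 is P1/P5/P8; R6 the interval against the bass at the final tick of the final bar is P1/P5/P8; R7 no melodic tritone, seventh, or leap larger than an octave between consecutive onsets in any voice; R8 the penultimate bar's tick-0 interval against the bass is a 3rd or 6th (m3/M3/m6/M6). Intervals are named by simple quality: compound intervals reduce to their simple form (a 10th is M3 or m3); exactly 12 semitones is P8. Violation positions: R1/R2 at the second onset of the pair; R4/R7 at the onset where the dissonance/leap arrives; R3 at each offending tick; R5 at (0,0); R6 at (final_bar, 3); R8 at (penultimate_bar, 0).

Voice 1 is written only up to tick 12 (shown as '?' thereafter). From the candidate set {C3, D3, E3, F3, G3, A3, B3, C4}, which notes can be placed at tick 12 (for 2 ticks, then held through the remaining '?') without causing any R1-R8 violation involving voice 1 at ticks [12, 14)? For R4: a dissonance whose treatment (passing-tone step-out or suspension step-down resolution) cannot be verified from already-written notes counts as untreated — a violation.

{A3, C4, E3, G3}

C3: violates R2
D3: violates R4
E3: legal
F3: violates R4
G3: legal
A3: legal
B3: violates R4,R7
C4: legal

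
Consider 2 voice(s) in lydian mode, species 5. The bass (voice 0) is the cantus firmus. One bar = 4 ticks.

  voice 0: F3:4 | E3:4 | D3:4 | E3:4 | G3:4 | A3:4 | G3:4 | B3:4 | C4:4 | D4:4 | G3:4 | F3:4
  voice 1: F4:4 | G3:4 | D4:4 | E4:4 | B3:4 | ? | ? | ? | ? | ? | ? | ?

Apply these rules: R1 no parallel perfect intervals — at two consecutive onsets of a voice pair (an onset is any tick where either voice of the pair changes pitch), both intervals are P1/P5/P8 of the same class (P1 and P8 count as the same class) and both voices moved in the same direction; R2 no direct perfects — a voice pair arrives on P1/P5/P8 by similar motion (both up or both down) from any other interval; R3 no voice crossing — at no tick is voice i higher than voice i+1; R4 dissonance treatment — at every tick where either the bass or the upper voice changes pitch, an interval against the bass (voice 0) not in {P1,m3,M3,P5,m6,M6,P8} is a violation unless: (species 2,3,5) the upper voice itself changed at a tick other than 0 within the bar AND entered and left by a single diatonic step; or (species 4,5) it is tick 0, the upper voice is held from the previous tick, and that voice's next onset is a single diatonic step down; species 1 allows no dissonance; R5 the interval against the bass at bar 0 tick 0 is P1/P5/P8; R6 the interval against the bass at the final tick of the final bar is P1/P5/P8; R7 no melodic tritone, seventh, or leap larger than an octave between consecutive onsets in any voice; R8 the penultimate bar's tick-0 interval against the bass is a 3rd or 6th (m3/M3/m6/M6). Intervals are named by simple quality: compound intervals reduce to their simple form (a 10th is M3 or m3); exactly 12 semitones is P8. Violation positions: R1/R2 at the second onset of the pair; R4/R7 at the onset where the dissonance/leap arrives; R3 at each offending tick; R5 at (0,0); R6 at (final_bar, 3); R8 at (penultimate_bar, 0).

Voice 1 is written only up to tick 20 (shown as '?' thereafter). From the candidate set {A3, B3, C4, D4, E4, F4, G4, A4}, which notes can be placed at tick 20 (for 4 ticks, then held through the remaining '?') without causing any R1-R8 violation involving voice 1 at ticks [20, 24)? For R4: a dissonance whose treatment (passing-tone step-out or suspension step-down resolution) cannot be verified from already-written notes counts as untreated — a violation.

{A3, C4}

A3: legal
B3: violates R4
C4: legal
D4: violates R4
E4: violates R2
F4: violates R7
G4: violates R4
A4: violates R2,R7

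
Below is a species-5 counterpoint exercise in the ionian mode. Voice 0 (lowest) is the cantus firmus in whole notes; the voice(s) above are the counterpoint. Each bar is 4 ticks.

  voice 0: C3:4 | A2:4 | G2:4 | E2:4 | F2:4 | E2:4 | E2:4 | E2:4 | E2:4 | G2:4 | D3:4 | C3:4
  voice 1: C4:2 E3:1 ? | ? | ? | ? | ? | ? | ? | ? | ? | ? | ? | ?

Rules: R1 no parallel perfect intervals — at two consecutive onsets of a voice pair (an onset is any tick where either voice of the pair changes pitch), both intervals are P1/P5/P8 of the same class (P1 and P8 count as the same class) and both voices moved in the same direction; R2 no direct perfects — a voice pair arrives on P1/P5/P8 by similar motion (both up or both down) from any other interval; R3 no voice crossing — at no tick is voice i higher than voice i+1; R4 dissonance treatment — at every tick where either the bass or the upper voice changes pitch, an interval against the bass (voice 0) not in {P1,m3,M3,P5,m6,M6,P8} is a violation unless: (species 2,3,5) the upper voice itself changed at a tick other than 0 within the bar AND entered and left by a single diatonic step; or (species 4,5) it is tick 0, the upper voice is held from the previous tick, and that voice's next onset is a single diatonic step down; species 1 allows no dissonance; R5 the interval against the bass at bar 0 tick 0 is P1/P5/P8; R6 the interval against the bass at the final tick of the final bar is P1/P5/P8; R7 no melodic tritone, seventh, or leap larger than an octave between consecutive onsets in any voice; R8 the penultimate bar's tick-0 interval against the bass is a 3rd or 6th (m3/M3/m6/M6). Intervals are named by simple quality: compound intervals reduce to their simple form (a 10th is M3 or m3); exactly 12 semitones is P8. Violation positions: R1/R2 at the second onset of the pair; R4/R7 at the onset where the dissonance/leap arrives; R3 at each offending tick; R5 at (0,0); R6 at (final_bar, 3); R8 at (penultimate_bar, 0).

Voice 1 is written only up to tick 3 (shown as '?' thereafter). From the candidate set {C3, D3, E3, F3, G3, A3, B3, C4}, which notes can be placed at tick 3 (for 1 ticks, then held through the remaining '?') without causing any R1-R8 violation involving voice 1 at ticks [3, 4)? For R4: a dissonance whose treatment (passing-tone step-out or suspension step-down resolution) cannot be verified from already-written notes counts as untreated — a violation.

{A3, C3, C4, E3, G3}

C3: legal
D3: violates R4
E3: legal
F3: violates R4
G3: legal
A3: legal
B3: violates R4
C4: legal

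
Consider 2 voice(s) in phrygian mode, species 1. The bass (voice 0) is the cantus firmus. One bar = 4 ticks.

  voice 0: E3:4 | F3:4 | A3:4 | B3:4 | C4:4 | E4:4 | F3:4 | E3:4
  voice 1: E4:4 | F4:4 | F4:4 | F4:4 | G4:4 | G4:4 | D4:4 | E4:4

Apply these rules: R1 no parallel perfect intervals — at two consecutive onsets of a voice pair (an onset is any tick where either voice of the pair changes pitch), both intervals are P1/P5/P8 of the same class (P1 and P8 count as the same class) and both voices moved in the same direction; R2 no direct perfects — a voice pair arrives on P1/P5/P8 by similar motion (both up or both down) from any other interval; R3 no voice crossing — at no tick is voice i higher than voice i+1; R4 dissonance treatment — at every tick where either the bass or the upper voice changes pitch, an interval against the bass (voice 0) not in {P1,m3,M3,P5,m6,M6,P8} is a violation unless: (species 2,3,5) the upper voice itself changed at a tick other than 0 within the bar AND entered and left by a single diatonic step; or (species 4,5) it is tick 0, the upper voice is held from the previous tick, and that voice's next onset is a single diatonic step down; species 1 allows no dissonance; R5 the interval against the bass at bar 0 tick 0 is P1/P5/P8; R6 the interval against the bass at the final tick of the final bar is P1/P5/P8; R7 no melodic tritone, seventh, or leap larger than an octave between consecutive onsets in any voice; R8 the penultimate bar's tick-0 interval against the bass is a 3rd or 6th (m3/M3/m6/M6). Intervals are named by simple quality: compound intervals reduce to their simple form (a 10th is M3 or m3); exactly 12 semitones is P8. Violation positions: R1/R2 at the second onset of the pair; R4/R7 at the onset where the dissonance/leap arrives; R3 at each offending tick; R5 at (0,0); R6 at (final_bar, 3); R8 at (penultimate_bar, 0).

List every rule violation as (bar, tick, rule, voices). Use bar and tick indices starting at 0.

(1, 0, R1, (0, 1))
(3, 0, R4, (0, 1))
(4, 0, R2, (0, 1))
(6, 0, R7, (0,))

bar 0: v0=E3 v1=E4 downbeat P8
bar 1: v0=F3 v1=F4 downbeat P8
bar 2: v0=A3 v1=F4 downbeat m6
bar 3: v0=B3 v1=F4 downbeat TT
bar 4: v0=C4 v1=G4 downbeat P5
bar 5: v0=E4 v1=G4 downbeat m3
bar 6: v0=F3 v1=D4 downbeat M6
bar 7: v0=E3 v1=E4 downbeat P8
  -> R1 @ bar 1 tick 0 v(0, 1): E3/E4 P8 -> F3/F4 P8 similar
  -> R4 @ bar 3 tick 0 v(0, 1): B3/F4 TT untreated
  -> R2 @ bar 4 tick 0 v(0, 1): B3/F4 TT -> C4/G4 P5 similar
  -> R7 @ bar 6 tick 0 v(0,): E4->F3 leap 11st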